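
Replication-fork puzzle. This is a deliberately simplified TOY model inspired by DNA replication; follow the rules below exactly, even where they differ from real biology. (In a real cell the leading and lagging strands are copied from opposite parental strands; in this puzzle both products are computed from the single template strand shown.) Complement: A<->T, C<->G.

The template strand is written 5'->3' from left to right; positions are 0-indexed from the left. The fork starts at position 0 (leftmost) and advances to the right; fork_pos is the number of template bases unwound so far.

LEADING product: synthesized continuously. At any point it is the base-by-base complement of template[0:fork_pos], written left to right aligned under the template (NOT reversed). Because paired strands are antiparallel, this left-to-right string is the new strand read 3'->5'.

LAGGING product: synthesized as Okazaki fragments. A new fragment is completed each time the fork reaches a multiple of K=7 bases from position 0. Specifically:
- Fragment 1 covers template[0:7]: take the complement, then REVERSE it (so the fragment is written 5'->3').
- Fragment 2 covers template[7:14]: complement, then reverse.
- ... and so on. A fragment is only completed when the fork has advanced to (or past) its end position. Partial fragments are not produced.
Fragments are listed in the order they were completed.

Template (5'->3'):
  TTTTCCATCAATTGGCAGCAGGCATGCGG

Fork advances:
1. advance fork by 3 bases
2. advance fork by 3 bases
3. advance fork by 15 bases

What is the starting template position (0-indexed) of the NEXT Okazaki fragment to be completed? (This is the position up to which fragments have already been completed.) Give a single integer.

Step 1: advance 3 -> fork_pos = 0 + 3 = 3. Next multiple of 7 is 7 (not reached); still 0 fragment(s).
Step 2: advance 3 -> fork_pos = 3 + 3 = 6. Next multiple of 7 is 7 (not reached); still 0 fragment(s).
Step 3: advance 15 -> fork_pos = 6 + 15 = 21. Reached multiple(s) of 7: 7, 14, 21 -> fragments 1-3 completed (3 total).
3 fragment(s) completed, covering template[0:21] (3 x 7 = 21). The next fragment, fragment 4, covers template[21:28], so it starts at position 21.

Answer: 21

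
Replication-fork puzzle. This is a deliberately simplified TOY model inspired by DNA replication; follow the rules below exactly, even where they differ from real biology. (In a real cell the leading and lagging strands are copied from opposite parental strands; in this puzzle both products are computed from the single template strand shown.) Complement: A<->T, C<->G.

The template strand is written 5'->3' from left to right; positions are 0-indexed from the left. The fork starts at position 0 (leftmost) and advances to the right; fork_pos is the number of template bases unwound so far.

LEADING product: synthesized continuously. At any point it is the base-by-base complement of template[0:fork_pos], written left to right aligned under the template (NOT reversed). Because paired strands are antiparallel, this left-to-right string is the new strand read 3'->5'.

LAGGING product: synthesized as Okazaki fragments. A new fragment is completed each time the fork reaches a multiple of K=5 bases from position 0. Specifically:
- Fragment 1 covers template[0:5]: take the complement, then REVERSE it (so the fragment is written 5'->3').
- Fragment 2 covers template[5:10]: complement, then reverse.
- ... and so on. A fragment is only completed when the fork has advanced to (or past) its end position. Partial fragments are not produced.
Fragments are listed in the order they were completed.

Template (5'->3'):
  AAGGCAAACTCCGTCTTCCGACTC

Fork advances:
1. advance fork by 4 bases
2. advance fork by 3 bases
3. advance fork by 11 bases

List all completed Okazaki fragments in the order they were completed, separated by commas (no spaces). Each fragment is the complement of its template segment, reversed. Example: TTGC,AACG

Answer: GCCTT,AGTTT,GACGG

Derivation:
Step 1: advance 4 -> fork_pos = 0 + 4 = 4. Next multiple of 5 is 5 (not reached); still 0 fragment(s).
Step 2: advance 3 -> fork_pos = 4 + 3 = 7. Reached multiple(s) of 5: 5 -> fragment 1 completed (1 total).
Step 3: advance 11 -> fork_pos = 7 + 11 = 18. Reached multiple(s) of 5: 10, 15 -> fragments 2-3 completed (3 total).
Final fork_pos = 18, so 3 fragment(s) are complete. Build each: template segment -> complement -> reverse.
Fragment 1: template[0:5] = AAGGC -> complement TTCCG -> reversed GCCTT
Fragment 2: template[5:10] = AAACT -> complement TTTGA -> reversed AGTTT
Fragment 3: template[10:15] = CCGTC -> complement GGCAG -> reversed GACGG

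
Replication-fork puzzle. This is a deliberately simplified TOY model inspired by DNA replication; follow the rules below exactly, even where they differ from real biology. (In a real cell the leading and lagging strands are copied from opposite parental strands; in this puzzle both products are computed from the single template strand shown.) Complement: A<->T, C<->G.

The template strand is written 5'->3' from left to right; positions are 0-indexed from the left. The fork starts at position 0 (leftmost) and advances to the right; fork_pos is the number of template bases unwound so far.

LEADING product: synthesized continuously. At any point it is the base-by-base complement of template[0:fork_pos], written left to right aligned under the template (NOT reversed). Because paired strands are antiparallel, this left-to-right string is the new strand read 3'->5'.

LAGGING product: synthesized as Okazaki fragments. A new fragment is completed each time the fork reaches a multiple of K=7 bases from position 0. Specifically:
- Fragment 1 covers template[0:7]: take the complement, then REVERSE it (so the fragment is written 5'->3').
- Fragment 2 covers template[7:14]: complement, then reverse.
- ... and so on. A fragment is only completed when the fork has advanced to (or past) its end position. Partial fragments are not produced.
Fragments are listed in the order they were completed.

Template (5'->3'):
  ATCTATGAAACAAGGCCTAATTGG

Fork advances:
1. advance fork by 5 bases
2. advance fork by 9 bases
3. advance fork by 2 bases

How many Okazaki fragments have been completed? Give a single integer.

Step 1: advance 5 -> fork_pos = 0 + 5 = 5. Next multiple of 7 is 7 (not reached); still 0 fragment(s).
Step 2: advance 9 -> fork_pos = 5 + 9 = 14. Reached multiple(s) of 7: 7, 14 -> fragments 1-2 completed (2 total).
Step 3: advance 2 -> fork_pos = 14 + 2 = 16. Next multiple of 7 is 21 (not reached); still 2 fragment(s).
Check: final fork_pos = 16; the multiples of 7 that are <= 16 are 7..14 -> 16 // 7 = 2 completed fragment(s).

Answer: 2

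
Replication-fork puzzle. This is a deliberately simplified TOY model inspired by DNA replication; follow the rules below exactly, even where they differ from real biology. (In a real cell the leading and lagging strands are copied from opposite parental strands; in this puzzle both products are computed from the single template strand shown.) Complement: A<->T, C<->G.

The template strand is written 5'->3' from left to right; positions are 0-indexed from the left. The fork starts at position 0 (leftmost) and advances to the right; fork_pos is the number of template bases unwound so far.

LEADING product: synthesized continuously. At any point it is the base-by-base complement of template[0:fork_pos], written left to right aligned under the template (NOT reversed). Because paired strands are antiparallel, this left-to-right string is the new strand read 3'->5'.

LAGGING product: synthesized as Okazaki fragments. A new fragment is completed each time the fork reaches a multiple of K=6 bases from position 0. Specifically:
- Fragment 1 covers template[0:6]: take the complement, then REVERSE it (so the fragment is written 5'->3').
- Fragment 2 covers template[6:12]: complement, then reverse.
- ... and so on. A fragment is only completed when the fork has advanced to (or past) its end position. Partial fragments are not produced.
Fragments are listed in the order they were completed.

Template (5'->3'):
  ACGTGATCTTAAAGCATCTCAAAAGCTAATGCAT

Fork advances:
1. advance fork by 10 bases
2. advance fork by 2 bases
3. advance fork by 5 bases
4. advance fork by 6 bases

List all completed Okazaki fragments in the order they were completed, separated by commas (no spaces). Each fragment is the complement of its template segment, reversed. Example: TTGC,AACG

Step 1: advance 10 -> fork_pos = 0 + 10 = 10. Reached multiple(s) of 6: 6 -> fragment 1 completed (1 total).
Step 2: advance 2 -> fork_pos = 10 + 2 = 12. Reached multiple(s) of 6: 12 -> fragment 2 completed (2 total).
Step 3: advance 5 -> fork_pos = 12 + 5 = 17. Next multiple of 6 is 18 (not reached); still 2 fragment(s).
Step 4: advance 6 -> fork_pos = 17 + 6 = 23. Reached multiple(s) of 6: 18 -> fragment 3 completed (3 total).
Final fork_pos = 23, so 3 fragment(s) are complete. Build each: template segment -> complement -> reverse.
Fragment 1: template[0:6] = ACGTGA -> complement TGCACT -> reversed TCACGT
Fragment 2: template[6:12] = TCTTAA -> complement AGAATT -> reversed TTAAGA
Fragment 3: template[12:18] = AGCATC -> complement TCGTAG -> reversed GATGCT

Answer: TCACGT,TTAAGA,GATGCT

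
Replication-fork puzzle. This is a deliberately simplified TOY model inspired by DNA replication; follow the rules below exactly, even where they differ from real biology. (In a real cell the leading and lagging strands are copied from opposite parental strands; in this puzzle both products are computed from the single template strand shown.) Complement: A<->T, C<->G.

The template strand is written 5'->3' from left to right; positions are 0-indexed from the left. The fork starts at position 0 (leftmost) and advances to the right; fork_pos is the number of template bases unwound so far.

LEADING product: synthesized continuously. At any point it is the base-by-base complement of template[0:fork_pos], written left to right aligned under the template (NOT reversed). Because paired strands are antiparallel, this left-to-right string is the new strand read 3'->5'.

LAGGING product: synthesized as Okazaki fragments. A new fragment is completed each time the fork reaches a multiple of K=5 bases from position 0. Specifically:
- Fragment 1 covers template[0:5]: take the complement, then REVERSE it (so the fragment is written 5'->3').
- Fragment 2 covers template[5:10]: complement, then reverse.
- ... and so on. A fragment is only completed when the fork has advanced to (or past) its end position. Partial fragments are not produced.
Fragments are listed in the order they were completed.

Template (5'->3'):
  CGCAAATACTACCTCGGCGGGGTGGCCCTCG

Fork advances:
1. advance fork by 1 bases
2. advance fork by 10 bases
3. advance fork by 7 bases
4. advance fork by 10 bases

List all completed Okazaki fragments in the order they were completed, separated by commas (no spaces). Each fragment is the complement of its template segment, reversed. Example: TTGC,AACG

Answer: TTGCG,AGTAT,GAGGT,CCGCC,CCACC

Derivation:
Step 1: advance 1 -> fork_pos = 0 + 1 = 1. Next multiple of 5 is 5 (not reached); still 0 fragment(s).
Step 2: advance 10 -> fork_pos = 1 + 10 = 11. Reached multiple(s) of 5: 5, 10 -> fragments 1-2 completed (2 total).
Step 3: advance 7 -> fork_pos = 11 + 7 = 18. Reached multiple(s) of 5: 15 -> fragment 3 completed (3 total).
Step 4: advance 10 -> fork_pos = 18 + 10 = 28. Reached multiple(s) of 5: 20, 25 -> fragments 4-5 completed (5 total).
Final fork_pos = 28, so 5 fragment(s) are complete. Build each: template segment -> complement -> reverse.
Fragment 1: template[0:5] = CGCAA -> complement GCGTT -> reversed TTGCG
Fragment 2: template[5:10] = ATACT -> complement TATGA -> reversed AGTAT
Fragment 3: template[10:15] = ACCTC -> complement TGGAG -> reversed GAGGT
Fragment 4: template[15:20] = GGCGG -> complement CCGCC -> reversed CCGCC
Fragment 5: template[20:25] = GGTGG -> complement CCACC -> reversed CCACC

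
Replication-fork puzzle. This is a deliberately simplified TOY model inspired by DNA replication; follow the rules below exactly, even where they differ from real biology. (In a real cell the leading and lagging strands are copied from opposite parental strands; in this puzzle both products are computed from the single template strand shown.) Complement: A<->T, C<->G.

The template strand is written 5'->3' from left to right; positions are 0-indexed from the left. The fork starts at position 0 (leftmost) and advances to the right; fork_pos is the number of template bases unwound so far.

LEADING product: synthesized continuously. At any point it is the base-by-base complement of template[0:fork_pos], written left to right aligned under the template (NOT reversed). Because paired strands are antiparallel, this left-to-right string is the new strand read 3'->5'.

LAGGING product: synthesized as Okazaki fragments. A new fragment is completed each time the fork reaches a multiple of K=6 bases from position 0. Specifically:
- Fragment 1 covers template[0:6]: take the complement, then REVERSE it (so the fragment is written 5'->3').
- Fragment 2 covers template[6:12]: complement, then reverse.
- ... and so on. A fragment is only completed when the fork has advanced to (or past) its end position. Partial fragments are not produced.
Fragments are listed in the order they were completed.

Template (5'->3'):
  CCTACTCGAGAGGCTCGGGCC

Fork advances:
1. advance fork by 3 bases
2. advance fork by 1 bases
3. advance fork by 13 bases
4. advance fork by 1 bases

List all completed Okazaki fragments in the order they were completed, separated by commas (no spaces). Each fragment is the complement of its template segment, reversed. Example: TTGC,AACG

Answer: AGTAGG,CTCTCG,CCGAGC

Derivation:
Step 1: advance 3 -> fork_pos = 0 + 3 = 3. Next multiple of 6 is 6 (not reached); still 0 fragment(s).
Step 2: advance 1 -> fork_pos = 3 + 1 = 4. Next multiple of 6 is 6 (not reached); still 0 fragment(s).
Step 3: advance 13 -> fork_pos = 4 + 13 = 17. Reached multiple(s) of 6: 6, 12 -> fragments 1-2 completed (2 total).
Step 4: advance 1 -> fork_pos = 17 + 1 = 18. Reached multiple(s) of 6: 18 -> fragment 3 completed (3 total).
Final fork_pos = 18, so 3 fragment(s) are complete. Build each: template segment -> complement -> reverse.
Fragment 1: template[0:6] = CCTACT -> complement GGATGA -> reversed AGTAGG
Fragment 2: template[6:12] = CGAGAG -> complement GCTCTC -> reversed CTCTCG
Fragment 3: template[12:18] = GCTCGG -> complement CGAGCC -> reversed CCGAGC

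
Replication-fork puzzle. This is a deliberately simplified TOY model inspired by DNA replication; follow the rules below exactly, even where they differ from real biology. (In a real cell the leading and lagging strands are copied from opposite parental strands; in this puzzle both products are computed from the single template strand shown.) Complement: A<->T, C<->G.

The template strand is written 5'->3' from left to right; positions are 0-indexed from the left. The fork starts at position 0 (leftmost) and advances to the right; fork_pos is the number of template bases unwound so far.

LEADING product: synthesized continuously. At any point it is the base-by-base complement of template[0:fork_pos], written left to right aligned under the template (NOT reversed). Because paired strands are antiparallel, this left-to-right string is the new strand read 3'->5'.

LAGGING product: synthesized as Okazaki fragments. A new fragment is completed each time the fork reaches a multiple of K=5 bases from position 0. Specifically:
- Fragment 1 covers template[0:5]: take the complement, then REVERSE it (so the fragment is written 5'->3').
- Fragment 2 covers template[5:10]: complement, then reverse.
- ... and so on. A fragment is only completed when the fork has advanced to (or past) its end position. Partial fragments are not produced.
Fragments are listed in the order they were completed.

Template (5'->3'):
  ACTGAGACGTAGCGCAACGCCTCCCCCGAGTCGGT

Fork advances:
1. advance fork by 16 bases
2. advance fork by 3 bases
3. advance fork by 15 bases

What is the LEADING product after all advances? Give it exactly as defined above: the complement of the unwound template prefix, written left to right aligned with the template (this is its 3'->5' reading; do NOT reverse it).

Answer: TGACTCTGCATCGCGTTGCGGAGGGGGCTCAGCC

Derivation:
Step 1: advance 16 -> fork_pos = 0 + 16 = 16.
Step 2: advance 3 -> fork_pos = 16 + 3 = 19.
Step 3: advance 15 -> fork_pos = 19 + 15 = 34.
Unwound prefix: template[0:34] = ACTGAGACGTAGCGCAACGCCTCCCCCGAGTCGG
Complement it base by base (A<->T, C<->G), keeping left-to-right order:
  [0:5] ACTGA -> TGACT
  [5:10] GACGT -> CTGCA
  [10:15] AGCGC -> TCGCG
  [15:20] AACGC -> TTGCG
  [20:25] CTCCC -> GAGGG
  [25:30] CCGAG -> GGCTC
  [30:34] TCGG -> AGCC
Concatenate: TGACTCTGCATCGCGTTGCGGAGGGGGCTCAGCC (length 34; written aligned with the template, i.e. 3'->5').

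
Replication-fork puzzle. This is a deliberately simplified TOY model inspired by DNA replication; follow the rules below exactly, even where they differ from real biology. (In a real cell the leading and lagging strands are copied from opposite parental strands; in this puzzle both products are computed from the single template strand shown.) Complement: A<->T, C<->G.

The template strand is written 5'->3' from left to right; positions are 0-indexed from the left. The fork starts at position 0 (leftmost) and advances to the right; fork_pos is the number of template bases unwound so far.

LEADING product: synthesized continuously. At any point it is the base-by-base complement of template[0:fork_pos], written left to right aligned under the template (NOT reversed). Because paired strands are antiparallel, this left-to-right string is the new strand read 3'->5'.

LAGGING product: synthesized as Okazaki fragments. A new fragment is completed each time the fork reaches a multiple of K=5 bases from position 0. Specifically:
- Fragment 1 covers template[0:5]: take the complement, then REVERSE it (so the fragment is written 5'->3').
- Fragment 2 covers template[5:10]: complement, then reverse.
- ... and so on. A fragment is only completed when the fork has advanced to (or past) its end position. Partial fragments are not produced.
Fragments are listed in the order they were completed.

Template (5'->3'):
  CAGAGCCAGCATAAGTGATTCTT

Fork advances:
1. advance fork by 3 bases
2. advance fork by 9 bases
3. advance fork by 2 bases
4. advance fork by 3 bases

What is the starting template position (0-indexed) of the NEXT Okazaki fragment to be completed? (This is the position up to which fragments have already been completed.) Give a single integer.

Step 1: advance 3 -> fork_pos = 0 + 3 = 3. Next multiple of 5 is 5 (not reached); still 0 fragment(s).
Step 2: advance 9 -> fork_pos = 3 + 9 = 12. Reached multiple(s) of 5: 5, 10 -> fragments 1-2 completed (2 total).
Step 3: advance 2 -> fork_pos = 12 + 2 = 14. Next multiple of 5 is 15 (not reached); still 2 fragment(s).
Step 4: advance 3 -> fork_pos = 14 + 3 = 17. Reached multiple(s) of 5: 15 -> fragment 3 completed (3 total).
3 fragment(s) completed, covering template[0:15] (3 x 5 = 15). The next fragment, fragment 4, covers template[15:20], so it starts at position 15.

Answer: 15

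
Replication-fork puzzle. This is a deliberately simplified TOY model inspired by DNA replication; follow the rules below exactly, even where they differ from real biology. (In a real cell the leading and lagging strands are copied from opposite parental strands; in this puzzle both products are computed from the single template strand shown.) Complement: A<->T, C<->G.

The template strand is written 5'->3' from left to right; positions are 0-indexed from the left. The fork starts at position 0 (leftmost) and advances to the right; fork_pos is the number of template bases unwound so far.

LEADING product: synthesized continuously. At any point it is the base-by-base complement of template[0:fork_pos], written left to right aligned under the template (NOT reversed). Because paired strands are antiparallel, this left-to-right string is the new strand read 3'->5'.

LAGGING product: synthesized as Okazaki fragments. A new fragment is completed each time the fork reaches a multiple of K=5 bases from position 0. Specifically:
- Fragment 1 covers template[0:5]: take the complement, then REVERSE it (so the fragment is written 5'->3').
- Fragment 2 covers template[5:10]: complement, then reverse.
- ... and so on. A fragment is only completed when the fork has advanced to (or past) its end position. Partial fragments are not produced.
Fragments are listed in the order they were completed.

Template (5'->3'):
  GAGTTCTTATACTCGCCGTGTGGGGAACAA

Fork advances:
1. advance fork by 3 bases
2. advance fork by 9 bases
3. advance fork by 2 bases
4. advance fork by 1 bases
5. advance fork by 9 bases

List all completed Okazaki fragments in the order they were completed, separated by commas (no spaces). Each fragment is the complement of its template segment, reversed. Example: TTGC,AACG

Answer: AACTC,ATAAG,CGAGT,CACGG

Derivation:
Step 1: advance 3 -> fork_pos = 0 + 3 = 3. Next multiple of 5 is 5 (not reached); still 0 fragment(s).
Step 2: advance 9 -> fork_pos = 3 + 9 = 12. Reached multiple(s) of 5: 5, 10 -> fragments 1-2 completed (2 total).
Step 3: advance 2 -> fork_pos = 12 + 2 = 14. Next multiple of 5 is 15 (not reached); still 2 fragment(s).
Step 4: advance 1 -> fork_pos = 14 + 1 = 15. Reached multiple(s) of 5: 15 -> fragment 3 completed (3 total).
Step 5: advance 9 -> fork_pos = 15 + 9 = 24. Reached multiple(s) of 5: 20 -> fragment 4 completed (4 total).
Final fork_pos = 24, so 4 fragment(s) are complete. Build each: template segment -> complement -> reverse.
Fragment 1: template[0:5] = GAGTT -> complement CTCAA -> reversed AACTC
Fragment 2: template[5:10] = CTTAT -> complement GAATA -> reversed ATAAG
Fragment 3: template[10:15] = ACTCG -> complement TGAGC -> reversed CGAGT
Fragment 4: template[15:20] = CCGTG -> complement GGCAC -> reversed CACGG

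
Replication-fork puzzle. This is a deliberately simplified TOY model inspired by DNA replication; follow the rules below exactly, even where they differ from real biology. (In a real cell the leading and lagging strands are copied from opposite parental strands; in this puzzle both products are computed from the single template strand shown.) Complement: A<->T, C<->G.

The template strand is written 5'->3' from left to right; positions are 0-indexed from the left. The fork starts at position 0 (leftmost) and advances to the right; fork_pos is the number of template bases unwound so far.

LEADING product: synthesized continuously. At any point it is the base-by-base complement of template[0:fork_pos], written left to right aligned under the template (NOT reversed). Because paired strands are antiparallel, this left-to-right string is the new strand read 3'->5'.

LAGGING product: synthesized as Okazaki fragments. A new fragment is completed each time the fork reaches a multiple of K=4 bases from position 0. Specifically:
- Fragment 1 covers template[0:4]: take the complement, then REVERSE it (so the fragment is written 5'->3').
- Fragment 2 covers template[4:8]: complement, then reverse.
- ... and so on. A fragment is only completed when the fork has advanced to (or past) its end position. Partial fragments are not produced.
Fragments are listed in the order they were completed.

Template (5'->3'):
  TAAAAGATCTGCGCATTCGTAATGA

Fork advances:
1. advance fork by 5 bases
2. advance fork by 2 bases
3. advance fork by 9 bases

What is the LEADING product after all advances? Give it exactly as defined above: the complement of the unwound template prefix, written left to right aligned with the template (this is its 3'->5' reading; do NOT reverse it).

Answer: ATTTTCTAGACGCGTA

Derivation:
Step 1: advance 5 -> fork_pos = 0 + 5 = 5.
Step 2: advance 2 -> fork_pos = 5 + 2 = 7.
Step 3: advance 9 -> fork_pos = 7 + 9 = 16.
Unwound prefix: template[0:16] = TAAAAGATCTGCGCAT
Complement it base by base (A<->T, C<->G), keeping left-to-right order:
  [0:5] TAAAA -> ATTTT
  [5:10] GATCT -> CTAGA
  [10:15] GCGCA -> CGCGT
  [15:16] T -> A
Concatenate: ATTTTCTAGACGCGTA (length 16; written aligned with the template, i.e. 3'->5').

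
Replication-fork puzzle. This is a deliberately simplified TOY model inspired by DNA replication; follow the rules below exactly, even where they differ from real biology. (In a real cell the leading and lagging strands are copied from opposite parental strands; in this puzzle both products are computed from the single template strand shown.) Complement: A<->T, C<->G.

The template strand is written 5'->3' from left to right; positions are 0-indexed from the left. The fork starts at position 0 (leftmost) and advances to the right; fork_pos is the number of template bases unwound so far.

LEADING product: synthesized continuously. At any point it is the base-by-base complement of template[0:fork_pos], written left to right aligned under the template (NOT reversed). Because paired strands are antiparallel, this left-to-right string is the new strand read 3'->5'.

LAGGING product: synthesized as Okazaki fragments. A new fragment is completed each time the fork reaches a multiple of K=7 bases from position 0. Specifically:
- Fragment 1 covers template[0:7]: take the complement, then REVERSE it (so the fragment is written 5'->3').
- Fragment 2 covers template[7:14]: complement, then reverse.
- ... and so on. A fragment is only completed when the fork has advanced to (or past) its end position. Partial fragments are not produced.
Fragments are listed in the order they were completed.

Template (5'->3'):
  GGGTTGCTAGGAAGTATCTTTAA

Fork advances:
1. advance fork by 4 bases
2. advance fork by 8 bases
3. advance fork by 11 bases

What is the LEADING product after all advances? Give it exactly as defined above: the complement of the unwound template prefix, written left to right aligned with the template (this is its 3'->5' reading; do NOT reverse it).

Answer: CCCAACGATCCTTCATAGAAATT

Derivation:
Step 1: advance 4 -> fork_pos = 0 + 4 = 4.
Step 2: advance 8 -> fork_pos = 4 + 8 = 12.
Step 3: advance 11 -> fork_pos = 12 + 11 = 23.
Unwound prefix: template[0:23] = GGGTTGCTAGGAAGTATCTTTAA
Complement it base by base (A<->T, C<->G), keeping left-to-right order:
  [0:5] GGGTT -> CCCAA
  [5:10] GCTAG -> CGATC
  [10:15] GAAGT -> CTTCA
  [15:20] ATCTT -> TAGAA
  [20:23] TAA -> ATT
Concatenate: CCCAACGATCCTTCATAGAAATT (length 23; written aligned with the template, i.e. 3'->5').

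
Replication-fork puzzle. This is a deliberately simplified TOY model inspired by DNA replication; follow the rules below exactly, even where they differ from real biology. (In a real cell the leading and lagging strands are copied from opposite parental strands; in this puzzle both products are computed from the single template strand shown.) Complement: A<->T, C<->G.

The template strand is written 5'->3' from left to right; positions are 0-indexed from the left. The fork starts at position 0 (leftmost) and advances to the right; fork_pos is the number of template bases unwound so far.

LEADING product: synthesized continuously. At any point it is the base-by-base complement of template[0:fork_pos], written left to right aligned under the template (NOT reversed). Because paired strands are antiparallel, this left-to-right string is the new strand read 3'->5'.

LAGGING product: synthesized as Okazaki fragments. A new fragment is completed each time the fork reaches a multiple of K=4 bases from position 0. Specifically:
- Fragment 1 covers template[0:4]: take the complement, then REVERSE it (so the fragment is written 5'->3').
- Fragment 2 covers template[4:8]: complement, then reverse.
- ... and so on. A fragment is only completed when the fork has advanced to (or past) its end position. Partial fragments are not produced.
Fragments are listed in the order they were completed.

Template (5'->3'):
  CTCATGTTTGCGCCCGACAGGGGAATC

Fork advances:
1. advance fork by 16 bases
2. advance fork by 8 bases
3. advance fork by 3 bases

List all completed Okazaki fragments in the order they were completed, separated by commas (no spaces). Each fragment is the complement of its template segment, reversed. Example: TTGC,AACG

Answer: TGAG,AACA,CGCA,CGGG,CTGT,TCCC

Derivation:
Step 1: advance 16 -> fork_pos = 0 + 16 = 16. Reached multiple(s) of 4: 4, 8, 12, 16 -> fragments 1-4 completed (4 total).
Step 2: advance 8 -> fork_pos = 16 + 8 = 24. Reached multiple(s) of 4: 20, 24 -> fragments 5-6 completed (6 total).
Step 3: advance 3 -> fork_pos = 24 + 3 = 27. Next multiple of 4 is 28 (not reached); still 6 fragment(s).
Final fork_pos = 27, so 6 fragment(s) are complete. Build each: template segment -> complement -> reverse.
Fragment 1: template[0:4] = CTCA -> complement GAGT -> reversed TGAG
Fragment 2: template[4:8] = TGTT -> complement ACAA -> reversed AACA
Fragment 3: template[8:12] = TGCG -> complement ACGC -> reversed CGCA
Fragment 4: template[12:16] = CCCG -> complement GGGC -> reversed CGGG
Fragment 5: template[16:20] = ACAG -> complement TGTC -> reversed CTGT
Fragment 6: template[20:24] = GGGA -> complement CCCT -> reversed TCCC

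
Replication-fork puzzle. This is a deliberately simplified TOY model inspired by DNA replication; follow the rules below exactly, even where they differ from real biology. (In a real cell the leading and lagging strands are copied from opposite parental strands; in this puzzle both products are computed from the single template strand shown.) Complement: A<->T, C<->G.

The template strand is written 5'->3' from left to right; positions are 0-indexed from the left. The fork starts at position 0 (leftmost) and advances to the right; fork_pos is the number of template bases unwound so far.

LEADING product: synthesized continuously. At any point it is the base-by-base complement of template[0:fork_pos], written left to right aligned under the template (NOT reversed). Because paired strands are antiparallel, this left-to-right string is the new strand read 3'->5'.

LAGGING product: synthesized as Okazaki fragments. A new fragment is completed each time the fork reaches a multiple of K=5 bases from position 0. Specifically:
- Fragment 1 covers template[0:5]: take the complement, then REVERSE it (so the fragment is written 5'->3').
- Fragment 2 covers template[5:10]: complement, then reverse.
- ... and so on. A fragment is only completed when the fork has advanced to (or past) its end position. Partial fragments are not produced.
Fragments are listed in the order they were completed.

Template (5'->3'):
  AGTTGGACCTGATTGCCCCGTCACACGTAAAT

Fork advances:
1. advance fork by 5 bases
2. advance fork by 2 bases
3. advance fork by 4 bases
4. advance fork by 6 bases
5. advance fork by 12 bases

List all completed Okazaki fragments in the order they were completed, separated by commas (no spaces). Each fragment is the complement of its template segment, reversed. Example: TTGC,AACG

Step 1: advance 5 -> fork_pos = 0 + 5 = 5. Reached multiple(s) of 5: 5 -> fragment 1 completed (1 total).
Step 2: advance 2 -> fork_pos = 5 + 2 = 7. Next multiple of 5 is 10 (not reached); still 1 fragment(s).
Step 3: advance 4 -> fork_pos = 7 + 4 = 11. Reached multiple(s) of 5: 10 -> fragment 2 completed (2 total).
Step 4: advance 6 -> fork_pos = 11 + 6 = 17. Reached multiple(s) of 5: 15 -> fragment 3 completed (3 total).
Step 5: advance 12 -> fork_pos = 17 + 12 = 29. Reached multiple(s) of 5: 20, 25 -> fragments 4-5 completed (5 total).
Final fork_pos = 29, so 5 fragment(s) are complete. Build each: template segment -> complement -> reverse.
Fragment 1: template[0:5] = AGTTG -> complement TCAAC -> reversed CAACT
Fragment 2: template[5:10] = GACCT -> complement CTGGA -> reversed AGGTC
Fragment 3: template[10:15] = GATTG -> complement CTAAC -> reversed CAATC
Fragment 4: template[15:20] = CCCCG -> complement GGGGC -> reversed CGGGG
Fragment 5: template[20:25] = TCACA -> complement AGTGT -> reversed TGTGA

Answer: CAACT,AGGTC,CAATC,CGGGG,TGTGA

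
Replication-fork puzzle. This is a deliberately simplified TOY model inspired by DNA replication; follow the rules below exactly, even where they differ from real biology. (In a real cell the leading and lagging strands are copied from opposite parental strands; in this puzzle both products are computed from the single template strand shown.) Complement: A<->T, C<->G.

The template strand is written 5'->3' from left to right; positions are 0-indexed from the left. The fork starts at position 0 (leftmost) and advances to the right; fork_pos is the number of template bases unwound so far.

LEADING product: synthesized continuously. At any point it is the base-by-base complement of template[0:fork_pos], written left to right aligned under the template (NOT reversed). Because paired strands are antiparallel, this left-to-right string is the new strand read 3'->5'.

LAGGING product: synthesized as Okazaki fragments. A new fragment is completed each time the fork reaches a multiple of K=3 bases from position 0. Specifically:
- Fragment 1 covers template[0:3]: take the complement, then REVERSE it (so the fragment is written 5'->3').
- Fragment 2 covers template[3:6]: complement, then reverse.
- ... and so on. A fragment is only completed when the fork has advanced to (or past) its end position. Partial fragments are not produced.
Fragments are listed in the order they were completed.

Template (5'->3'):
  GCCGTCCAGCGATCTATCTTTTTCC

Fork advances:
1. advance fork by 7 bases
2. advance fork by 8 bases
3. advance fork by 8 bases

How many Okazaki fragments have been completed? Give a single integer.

Step 1: advance 7 -> fork_pos = 0 + 7 = 7. Reached multiple(s) of 3: 3, 6 -> fragments 1-2 completed (2 total).
Step 2: advance 8 -> fork_pos = 7 + 8 = 15. Reached multiple(s) of 3: 9, 12, 15 -> fragments 3-5 completed (5 total).
Step 3: advance 8 -> fork_pos = 15 + 8 = 23. Reached multiple(s) of 3: 18, 21 -> fragments 6-7 completed (7 total).
Check: final fork_pos = 23; the multiples of 3 that are <= 23 are 3..21 -> 23 // 3 = 7 completed fragment(s).

Answer: 7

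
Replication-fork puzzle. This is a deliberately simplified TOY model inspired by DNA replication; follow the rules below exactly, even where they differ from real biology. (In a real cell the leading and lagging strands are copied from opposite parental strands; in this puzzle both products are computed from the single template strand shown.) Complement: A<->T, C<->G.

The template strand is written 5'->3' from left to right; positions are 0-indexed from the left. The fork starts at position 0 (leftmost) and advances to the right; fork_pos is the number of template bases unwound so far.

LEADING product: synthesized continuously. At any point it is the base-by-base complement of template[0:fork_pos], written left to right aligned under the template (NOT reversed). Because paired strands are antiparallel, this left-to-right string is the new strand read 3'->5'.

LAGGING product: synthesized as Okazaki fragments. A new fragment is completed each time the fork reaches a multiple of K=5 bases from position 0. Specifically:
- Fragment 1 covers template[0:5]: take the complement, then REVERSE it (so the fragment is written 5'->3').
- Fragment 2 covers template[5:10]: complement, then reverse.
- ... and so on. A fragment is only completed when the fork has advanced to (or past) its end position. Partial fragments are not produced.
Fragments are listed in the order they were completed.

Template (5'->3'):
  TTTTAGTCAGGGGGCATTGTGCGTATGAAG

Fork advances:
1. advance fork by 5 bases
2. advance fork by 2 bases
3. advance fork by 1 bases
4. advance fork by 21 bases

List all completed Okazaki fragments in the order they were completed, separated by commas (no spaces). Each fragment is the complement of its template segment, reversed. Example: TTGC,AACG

Step 1: advance 5 -> fork_pos = 0 + 5 = 5. Reached multiple(s) of 5: 5 -> fragment 1 completed (1 total).
Step 2: advance 2 -> fork_pos = 5 + 2 = 7. Next multiple of 5 is 10 (not reached); still 1 fragment(s).
Step 3: advance 1 -> fork_pos = 7 + 1 = 8. Next multiple of 5 is 10 (not reached); still 1 fragment(s).
Step 4: advance 21 -> fork_pos = 8 + 21 = 29. Reached multiple(s) of 5: 10, 15, 20, 25 -> fragments 2-5 completed (5 total).
Final fork_pos = 29, so 5 fragment(s) are complete. Build each: template segment -> complement -> reverse.
Fragment 1: template[0:5] = TTTTA -> complement AAAAT -> reversed TAAAA
Fragment 2: template[5:10] = GTCAG -> complement CAGTC -> reversed CTGAC
Fragment 3: template[10:15] = GGGGC -> complement CCCCG -> reversed GCCCC
Fragment 4: template[15:20] = ATTGT -> complement TAACA -> reversed ACAAT
Fragment 5: template[20:25] = GCGTA -> complement CGCAT -> reversed TACGC

Answer: TAAAA,CTGAC,GCCCC,ACAAT,TACGC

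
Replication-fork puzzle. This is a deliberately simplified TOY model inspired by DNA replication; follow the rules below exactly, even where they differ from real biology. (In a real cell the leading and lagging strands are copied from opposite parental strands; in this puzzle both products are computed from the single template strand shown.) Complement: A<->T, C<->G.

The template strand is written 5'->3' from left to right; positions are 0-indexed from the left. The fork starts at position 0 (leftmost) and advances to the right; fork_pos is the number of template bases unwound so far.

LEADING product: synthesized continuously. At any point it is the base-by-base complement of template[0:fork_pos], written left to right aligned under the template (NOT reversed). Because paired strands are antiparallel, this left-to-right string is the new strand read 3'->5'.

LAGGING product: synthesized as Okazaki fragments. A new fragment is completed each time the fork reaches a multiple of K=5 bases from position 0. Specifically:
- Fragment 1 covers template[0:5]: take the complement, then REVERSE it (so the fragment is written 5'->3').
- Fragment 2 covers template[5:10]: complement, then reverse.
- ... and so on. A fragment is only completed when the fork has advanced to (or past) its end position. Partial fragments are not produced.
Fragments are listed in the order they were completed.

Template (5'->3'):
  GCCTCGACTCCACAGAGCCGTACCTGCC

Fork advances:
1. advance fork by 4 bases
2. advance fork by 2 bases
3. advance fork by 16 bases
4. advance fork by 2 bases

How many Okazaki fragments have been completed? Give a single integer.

Answer: 4

Derivation:
Step 1: advance 4 -> fork_pos = 0 + 4 = 4. Next multiple of 5 is 5 (not reached); still 0 fragment(s).
Step 2: advance 2 -> fork_pos = 4 + 2 = 6. Reached multiple(s) of 5: 5 -> fragment 1 completed (1 total).
Step 3: advance 16 -> fork_pos = 6 + 16 = 22. Reached multiple(s) of 5: 10, 15, 20 -> fragments 2-4 completed (4 total).
Step 4: advance 2 -> fork_pos = 22 + 2 = 24. Next multiple of 5 is 25 (not reached); still 4 fragment(s).
Check: final fork_pos = 24; the multiples of 5 that are <= 24 are 5..20 -> 24 // 5 = 4 completed fragment(s).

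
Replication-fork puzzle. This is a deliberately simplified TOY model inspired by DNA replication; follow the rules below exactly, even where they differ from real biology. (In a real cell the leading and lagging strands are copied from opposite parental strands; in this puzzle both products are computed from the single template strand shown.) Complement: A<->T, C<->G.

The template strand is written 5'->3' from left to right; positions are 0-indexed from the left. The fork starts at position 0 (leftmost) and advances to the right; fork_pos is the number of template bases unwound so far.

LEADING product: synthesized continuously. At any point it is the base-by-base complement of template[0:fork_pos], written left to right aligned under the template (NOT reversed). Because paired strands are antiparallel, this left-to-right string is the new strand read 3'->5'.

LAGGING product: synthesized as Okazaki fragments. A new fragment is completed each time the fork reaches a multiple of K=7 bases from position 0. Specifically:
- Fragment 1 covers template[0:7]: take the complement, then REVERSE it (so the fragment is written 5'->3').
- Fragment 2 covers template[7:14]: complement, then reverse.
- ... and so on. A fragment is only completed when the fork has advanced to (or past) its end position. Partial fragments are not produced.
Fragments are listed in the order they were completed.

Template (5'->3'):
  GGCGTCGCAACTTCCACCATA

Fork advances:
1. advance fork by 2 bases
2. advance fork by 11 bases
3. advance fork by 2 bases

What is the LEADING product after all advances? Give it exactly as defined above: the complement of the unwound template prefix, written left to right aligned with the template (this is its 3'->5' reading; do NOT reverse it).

Answer: CCGCAGCGTTGAAGG

Derivation:
Step 1: advance 2 -> fork_pos = 0 + 2 = 2.
Step 2: advance 11 -> fork_pos = 2 + 11 = 13.
Step 3: advance 2 -> fork_pos = 13 + 2 = 15.
Unwound prefix: template[0:15] = GGCGTCGCAACTTCC
Complement it base by base (A<->T, C<->G), keeping left-to-right order:
  [0:5] GGCGT -> CCGCA
  [5:10] CGCAA -> GCGTT
  [10:15] CTTCC -> GAAGG
Concatenate: CCGCAGCGTTGAAGG (length 15; written aligned with the template, i.e. 3'->5').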